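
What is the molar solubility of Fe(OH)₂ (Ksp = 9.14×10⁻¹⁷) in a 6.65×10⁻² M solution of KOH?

2.07×10⁻¹⁴ M

Fe(OH)₂(s) ⇌ Fe²⁺(aq) + 2 OH⁻(aq)
The solution already contains OH⁻ at 6.65×10⁻² M. Let s be the molar solubility of Fe(OH)₂.
[OH⁻] ≈ 6.65×10⁻² M (common ion dominates); [Fe²⁺] = s.
Ksp = [Fe²⁺][OH⁻]^2 = s(6.65×10⁻²)^2
s = 9.14×10⁻¹⁷ / (6.65×10⁻²)^2 = 2.07×10⁻¹⁴
s = 2.07×10⁻¹⁴ M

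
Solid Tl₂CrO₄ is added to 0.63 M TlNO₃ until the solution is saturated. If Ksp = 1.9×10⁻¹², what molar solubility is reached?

Tl₂CrO₄(s) ⇌ 2 Tl⁺(aq) + CrO₄²⁻(aq)
Let s be the solubility of Tl₂CrO₄ here. The common ion gives [Tl⁺] ≈ 0.63 M, and [CrO₄²⁻] = s.
Ksp = [Tl⁺]^2[CrO₄²⁻] = (0.63)^2s
s = 1.9×10⁻¹² / (0.63)^2 = 4.8×10⁻¹²
s = 4.8×10⁻¹² M

4.8×10⁻¹² M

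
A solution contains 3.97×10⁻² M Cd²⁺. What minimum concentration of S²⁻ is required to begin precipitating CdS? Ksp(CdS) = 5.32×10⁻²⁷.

1.34×10⁻²⁵ M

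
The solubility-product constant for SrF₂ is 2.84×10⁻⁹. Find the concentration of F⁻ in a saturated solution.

1.78×10⁻³ M

SrF₂(s) ⇌ Sr²⁺(aq) + 2 F⁻(aq)
Call the molar solubility s, so that [Sr²⁺] = s and [F⁻] = 2s.
Ksp = [Sr²⁺][F⁻]^2 = s · (2s)^2 = 4s^3 = 2.84×10⁻⁹
s = 8.92×10⁻⁴ mol/L
[F⁻] = 2s = 1.78×10⁻³ mol/L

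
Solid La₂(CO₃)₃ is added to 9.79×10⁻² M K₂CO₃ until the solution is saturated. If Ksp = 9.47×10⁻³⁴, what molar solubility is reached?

5.02×10⁻¹⁶ M

La₂(CO₃)₃(s) ⇌ 2 La³⁺(aq) + 3 CO₃²⁻(aq)
With CO₃²⁻ already at 9.79×10⁻² M and s small, take [CO₃²⁻] ≈ 9.79×10⁻² M and [La³⁺] = 2s.
Ksp = [La³⁺]^2[CO₃²⁻]^3 = (2s)^2(9.79×10⁻²)^3
(2s)^2 = 9.47×10⁻³⁴ / (9.79×10⁻²)^3 = 1.01×10⁻³⁰
s = 5.02×10⁻¹⁶ M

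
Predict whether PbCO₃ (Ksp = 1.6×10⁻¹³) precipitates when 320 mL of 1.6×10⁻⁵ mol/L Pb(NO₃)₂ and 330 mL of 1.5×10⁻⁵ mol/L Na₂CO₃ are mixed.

After mixing, V = 320 mL + 330 mL = 650 mL.
[Pb²⁺] = (1.6×10⁻⁵)(320)/650 = 7.9×10⁻⁶ mol/L
[CO₃²⁻] = (1.5×10⁻⁵)(330)/650 = 7.6×10⁻⁶ mol/L
Q = [Pb²⁺][CO₃²⁻] = 6.0×10⁻¹¹
Q = 6.0×10⁻¹¹ > Ksp = 1.6×10⁻¹³, so the solution is supersaturated and PbCO₃ precipitates.

Yes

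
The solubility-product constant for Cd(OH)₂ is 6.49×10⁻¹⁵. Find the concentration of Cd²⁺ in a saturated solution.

Cd(OH)₂(s) ⇌ Cd²⁺(aq) + 2 OH⁻(aq)
Call the molar solubility s, so that [Cd²⁺] = s and [OH⁻] = 2s.
Ksp = [Cd²⁺][OH⁻]^2 = s · (2s)^2 = 4s^3 = 6.49×10⁻¹⁵
s = 1.18×10⁻⁵ M
[Cd²⁺] = s = 1.18×10⁻⁵ M

1.18×10⁻⁵ M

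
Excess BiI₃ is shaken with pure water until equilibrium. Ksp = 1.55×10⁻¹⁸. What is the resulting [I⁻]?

4.64×10⁻⁵ M

BiI₃(s) ⇌ Bi³⁺(aq) + 3 I⁻(aq)
With molar solubility s: [Bi³⁺] = s, [I⁻] = 3s.
Ksp = [Bi³⁺][I⁻]^3 = s · (3s)^3 = 27s^4 = 1.55×10⁻¹⁸
s = 1.55×10⁻⁵ mol L⁻¹
[I⁻] = 3s = 4.64×10⁻⁵ mol L⁻¹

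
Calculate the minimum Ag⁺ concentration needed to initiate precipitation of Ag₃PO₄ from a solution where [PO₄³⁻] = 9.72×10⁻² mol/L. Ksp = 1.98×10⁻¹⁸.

2.73×10⁻⁶ M

A salt starts to precipitate once the ion product Q reaches its Ksp.
Ag₃PO₄(s) ⇌ 3 Ag⁺(aq) + PO₄³⁻(aq)
Ksp = [Ag⁺]^3[PO₄³⁻] = [Ag⁺]^3(9.72×10⁻²)
[Ag⁺]^3 = 1.98×10⁻¹⁸ / (9.72×10⁻²) = 2.04×10⁻¹⁷
[Ag⁺] = 2.73×10⁻⁶ mol/L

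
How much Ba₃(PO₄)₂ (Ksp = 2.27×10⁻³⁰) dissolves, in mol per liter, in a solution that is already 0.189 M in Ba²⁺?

9.17×10⁻¹⁵ M

Ba₃(PO₄)₂(s) ⇌ 3 Ba²⁺(aq) + 2 PO₄³⁻(aq)
With Ba²⁺ already at 0.189 M and s small, take [Ba²⁺] ≈ 0.189 M and [PO₄³⁻] = 2s.
Ksp = [Ba²⁺]^3[PO₄³⁻]^2 = (0.189)^3(2s)^2
(2s)^2 = 2.27×10⁻³⁰ / (0.189)^3 = 3.36×10⁻²⁸
s = 9.17×10⁻¹⁵ M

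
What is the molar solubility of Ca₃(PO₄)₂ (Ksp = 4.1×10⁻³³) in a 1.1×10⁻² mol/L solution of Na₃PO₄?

1.1×10⁻¹⁰ M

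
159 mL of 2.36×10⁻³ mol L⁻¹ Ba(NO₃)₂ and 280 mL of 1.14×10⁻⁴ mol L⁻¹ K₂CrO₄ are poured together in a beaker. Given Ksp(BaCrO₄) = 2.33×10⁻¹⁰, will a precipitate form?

The combined volume is 439 mL.
[Ba²⁺] = (2.36×10⁻³)(159)/439 = 8.55×10⁻⁴ mol L⁻¹
[CrO₄²⁻] = (1.14×10⁻⁴)(280)/439 = 7.27×10⁻⁵ mol L⁻¹
Q = [Ba²⁺][CrO₄²⁻] = 6.22×10⁻⁸
Since Q (6.22×10⁻⁸) exceeds Ksp (2.33×10⁻¹⁰), BaCrO₄ will precipitate.

Yes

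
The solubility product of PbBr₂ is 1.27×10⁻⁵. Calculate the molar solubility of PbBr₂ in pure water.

1.47×10⁻² M

PbBr₂(s) ⇌ Pb²⁺(aq) + 2 Br⁻(aq)
Let s be the molar solubility. Then [Pb²⁺] = s and [Br⁻] = 2s.
Ksp = [Pb²⁺][Br⁻]^2 = s · (2s)^2 = 4s^3
4s^3 = 1.27×10⁻⁵  ⇒  s^3 = 3.18×10⁻⁶
s = 1.47×10⁻² mol/L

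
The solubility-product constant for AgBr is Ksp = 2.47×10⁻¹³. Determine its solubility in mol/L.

4.97×10⁻⁷ M

AgBr(s) ⇌ Ag⁺(aq) + Br⁻(aq)
Call the molar solubility s, so that [Ag⁺] = s and [Br⁻] = s.
Ksp = [Ag⁺][Br⁻] = s · s = s^2
s^2 = 2.47×10⁻¹³
s = (2.47×10⁻¹³)^(1/2) = 4.97×10⁻⁷ mol/L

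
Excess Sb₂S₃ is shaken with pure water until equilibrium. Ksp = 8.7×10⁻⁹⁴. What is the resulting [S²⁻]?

2.9×10⁻¹⁹ M

Sb₂S₃(s) ⇌ 2 Sb³⁺(aq) + 3 S²⁻(aq)
Call the molar solubility s, so that [Sb³⁺] = 2s and [S²⁻] = 3s.
Ksp = [Sb³⁺]^2[S²⁻]^3 = (2s)^2 · (3s)^3 = 108s^5 = 8.7×10⁻⁹⁴
s = 9.6×10⁻²⁰ mol L⁻¹
[S²⁻] = 3s = 2.9×10⁻¹⁹ mol L⁻¹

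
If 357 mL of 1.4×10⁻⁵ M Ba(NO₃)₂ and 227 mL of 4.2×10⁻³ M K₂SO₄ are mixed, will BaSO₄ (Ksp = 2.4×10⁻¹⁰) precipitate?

After mixing, V = 357 mL + 227 mL = 584 mL.
[Ba²⁺] = (1.4×10⁻⁵)(357)/584 = 8.6×10⁻⁶ M
[SO₄²⁻] = (4.2×10⁻³)(227)/584 = 1.6×10⁻³ M
Q = [Ba²⁺][SO₄²⁻] = 1.4×10⁻⁸
Q = 1.4×10⁻⁸ > Ksp = 2.4×10⁻¹⁰, so the solution is supersaturated and BaSO₄ precipitates.

Yes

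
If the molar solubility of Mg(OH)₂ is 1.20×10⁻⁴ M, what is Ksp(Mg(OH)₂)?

Ksp = 6.91×10⁻¹²

Mg(OH)₂(s) ⇌ Mg²⁺(aq) + 2 OH⁻(aq)
Call the molar solubility s, so that [Mg²⁺] = s and [OH⁻] = 2s.
Ksp = [Mg²⁺][OH⁻]^2 = s · (2s)^2 = 4s^3
Ksp = 4 × (1.20×10⁻⁴)^3 = 6.91×10⁻¹²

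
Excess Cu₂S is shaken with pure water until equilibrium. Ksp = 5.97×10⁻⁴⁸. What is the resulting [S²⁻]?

1.14×10⁻¹⁶ M

Cu₂S(s) ⇌ 2 Cu⁺(aq) + S²⁻(aq)
For each mole of Cu₂S that dissolves per liter, [Cu⁺] = 2s and [S²⁻] = s; let s denote this solubility.
Ksp = [Cu⁺]^2[S²⁻] = (2s)^2 · s = 4s^3 = 5.97×10⁻⁴⁸
s = 1.14×10⁻¹⁶ mol L⁻¹
[S²⁻] = s = 1.14×10⁻¹⁶ mol L⁻¹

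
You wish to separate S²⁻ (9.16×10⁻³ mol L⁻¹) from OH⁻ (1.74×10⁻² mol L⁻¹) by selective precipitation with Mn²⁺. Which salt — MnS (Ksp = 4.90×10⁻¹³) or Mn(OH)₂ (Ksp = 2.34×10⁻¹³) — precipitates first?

MnS

A salt starts to precipitate once the ion product Q reaches its Ksp.
For MnS: [Mn²⁺] = (Ksp/[S²⁻]) = 5.35×10⁻¹¹ mol L⁻¹
For Mn(OH)₂: [Mn²⁺] = (Ksp/[OH⁻]^2) = 7.73×10⁻¹⁰ mol L⁻¹
Since MnS needs less Mn²⁺ to reach saturation, it precipitates first.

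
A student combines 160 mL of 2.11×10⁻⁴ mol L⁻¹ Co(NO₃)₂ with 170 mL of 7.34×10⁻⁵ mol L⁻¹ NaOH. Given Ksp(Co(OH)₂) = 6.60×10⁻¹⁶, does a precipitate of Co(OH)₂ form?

After mixing, V = 160 mL + 170 mL = 330 mL.
[Co²⁺] = (2.11×10⁻⁴)(160)/330 = 1.02×10⁻⁴ mol L⁻¹
[OH⁻] = (7.34×10⁻⁵)(170)/330 = 3.78×10⁻⁵ mol L⁻¹
Q = [Co²⁺][OH⁻]^2 = 1.46×10⁻¹³
Since Q (1.46×10⁻¹³) exceeds Ksp (6.60×10⁻¹⁶), Co(OH)₂ will precipitate.

Yes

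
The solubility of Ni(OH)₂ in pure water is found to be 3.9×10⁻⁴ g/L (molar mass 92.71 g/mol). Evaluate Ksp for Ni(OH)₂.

s = (3.9×10⁻⁴ g L⁻¹)/(92.71 g mol⁻¹) = 4.207×10⁻⁶ M
Ni(OH)₂(s) ⇌ Ni²⁺(aq) + 2 OH⁻(aq)
With molar solubility s: [Ni²⁺] = s, [OH⁻] = 2s.
Ksp = [Ni²⁺][OH⁻]^2 = s · (2s)^2 = 4s^3
Ksp = 4 × (4.207×10⁻⁶)^3 = 3.0×10⁻¹⁶

Ksp = 3.0×10⁻¹⁶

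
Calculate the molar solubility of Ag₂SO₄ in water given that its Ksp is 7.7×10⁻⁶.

Ag₂SO₄(s) ⇌ 2 Ag⁺(aq) + SO₄²⁻(aq)
Call the molar solubility s, so that [Ag⁺] = 2s and [SO₄²⁻] = s.
Ksp = [Ag⁺]^2[SO₄²⁻] = (2s)^2 · s = 4s^3
4s^3 = 7.7×10⁻⁶  ⇒  s^3 = 1.9×10⁻⁶
s = 1.2×10⁻² M

1.2×10⁻² M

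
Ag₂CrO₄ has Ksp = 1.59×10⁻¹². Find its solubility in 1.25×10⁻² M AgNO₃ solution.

Ag₂CrO₄(s) ⇌ 2 Ag⁺(aq) + CrO₄²⁻(aq)
With Ag⁺ already at 1.25×10⁻² M and s small, take [Ag⁺] ≈ 1.25×10⁻² M and [CrO₄²⁻] = s.
Ksp = [Ag⁺]^2[CrO₄²⁻] = (1.25×10⁻²)^2s
s = 1.59×10⁻¹² / (1.25×10⁻²)^2 = 1.02×10⁻⁸
s = 1.02×10⁻⁸ M

1.02×10⁻⁸ M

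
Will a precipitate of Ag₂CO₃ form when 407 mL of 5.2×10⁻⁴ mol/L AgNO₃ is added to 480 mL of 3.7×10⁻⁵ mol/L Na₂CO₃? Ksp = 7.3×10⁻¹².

The combined volume is 887 mL.
[Ag⁺] = (5.2×10⁻⁴)(407)/887 = 2.4×10⁻⁴ mol/L
[CO₃²⁻] = (3.7×10⁻⁵)(480)/887 = 2.0×10⁻⁵ mol/L
Q = [Ag⁺]^2[CO₃²⁻] = 1.1×10⁻¹²
Since Q (1.1×10⁻¹²) is less than Ksp (7.3×10⁻¹²), no Ag₂CO₃ precipitates.

No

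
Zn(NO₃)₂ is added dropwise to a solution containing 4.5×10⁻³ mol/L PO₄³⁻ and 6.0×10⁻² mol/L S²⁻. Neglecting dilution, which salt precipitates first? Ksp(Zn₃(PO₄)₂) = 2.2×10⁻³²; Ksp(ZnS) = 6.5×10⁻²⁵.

ZnS

A salt starts to precipitate once the ion product Q reaches its Ksp.
For Zn₃(PO₄)₂: [Zn²⁺] = (Ksp/[PO₄³⁻]^2)^(1/3) = 1.0×10⁻⁹ mol/L
For ZnS: [Zn²⁺] = (Ksp/[S²⁻]) = 1.1×10⁻²³ mol/L
Since ZnS needs less Zn²⁺ to reach saturation, it precipitates first.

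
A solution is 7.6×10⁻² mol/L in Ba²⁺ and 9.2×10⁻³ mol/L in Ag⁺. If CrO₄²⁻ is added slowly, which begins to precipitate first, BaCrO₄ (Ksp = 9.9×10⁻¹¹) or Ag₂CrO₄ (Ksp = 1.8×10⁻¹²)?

Precipitation of each salt begins when its ion product equals Ksp.
For BaCrO₄: [CrO₄²⁻] = (Ksp/[Ba²⁺]) = 1.3×10⁻⁹ mol/L
For Ag₂CrO₄: [CrO₄²⁻] = (Ksp/[Ag⁺]^2) = 2.1×10⁻⁸ mol/L
The smaller threshold [CrO₄²⁻] is reached first, so BaCrO₄ precipitates first.

BaCrO₄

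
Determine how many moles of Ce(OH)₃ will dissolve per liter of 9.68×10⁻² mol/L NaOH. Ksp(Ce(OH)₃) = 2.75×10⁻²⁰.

Ce(OH)₃(s) ⇌ Ce³⁺(aq) + 3 OH⁻(aq)
Let s be the solubility of Ce(OH)₃ here. The common ion gives [OH⁻] ≈ 9.68×10⁻² mol/L, and [Ce³⁺] = s.
Ksp = [Ce³⁺][OH⁻]^3 = s(9.68×10⁻²)^3
s = 2.75×10⁻²⁰ / (9.68×10⁻²)^3 = 3.03×10⁻¹⁷
s = 3.03×10⁻¹⁷ mol/L

3.03×10⁻¹⁷ M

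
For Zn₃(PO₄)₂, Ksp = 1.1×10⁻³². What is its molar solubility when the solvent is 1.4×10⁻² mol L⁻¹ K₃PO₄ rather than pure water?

1.3×10⁻¹⁰ M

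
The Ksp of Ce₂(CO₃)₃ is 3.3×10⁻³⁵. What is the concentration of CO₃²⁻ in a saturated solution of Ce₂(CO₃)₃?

1.5×10⁻⁷ M

Ce₂(CO₃)₃(s) ⇌ 2 Ce³⁺(aq) + 3 CO₃²⁻(aq)
Let s be the molar solubility. Then [Ce³⁺] = 2s and [CO₃²⁻] = 3s.
Ksp = [Ce³⁺]^2[CO₃²⁻]^3 = (2s)^2 · (3s)^3 = 108s^5 = 3.3×10⁻³⁵
s = 5.0×10⁻⁸ mol L⁻¹
[CO₃²⁻] = 3s = 1.5×10⁻⁷ mol L⁻¹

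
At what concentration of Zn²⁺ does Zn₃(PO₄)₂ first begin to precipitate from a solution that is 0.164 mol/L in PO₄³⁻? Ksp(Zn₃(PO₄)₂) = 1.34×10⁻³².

Precipitation begins when Q = Ksp.
Zn₃(PO₄)₂(s) ⇌ 3 Zn²⁺(aq) + 2 PO₄³⁻(aq)
Ksp = [Zn²⁺]^3[PO₄³⁻]^2 = [Zn²⁺]^3(0.164)^2
[Zn²⁺]^3 = 1.34×10⁻³² / (0.164)^2 = 4.98×10⁻³¹
[Zn²⁺] = 7.93×10⁻¹¹ mol/L

7.93×10⁻¹¹ M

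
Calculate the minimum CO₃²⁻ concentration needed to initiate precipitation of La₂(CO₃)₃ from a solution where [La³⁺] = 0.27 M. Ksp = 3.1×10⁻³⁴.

Precipitation begins when Q = Ksp.
La₂(CO₃)₃(s) ⇌ 2 La³⁺(aq) + 3 CO₃²⁻(aq)
Ksp = [La³⁺]^2[CO₃²⁻]^3 = [CO₃²⁻]^3(0.27)^2
[CO₃²⁻]^3 = 3.1×10⁻³⁴ / (0.27)^2 = 4.3×10⁻³³
[CO₃²⁻] = 1.6×10⁻¹¹ M

1.6×10⁻¹¹ M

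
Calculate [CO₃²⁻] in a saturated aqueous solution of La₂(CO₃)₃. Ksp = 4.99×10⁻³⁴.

2.57×10⁻⁷ M

La₂(CO₃)₃(s) ⇌ 2 La³⁺(aq) + 3 CO₃²⁻(aq)
Call the molar solubility s, so that [La³⁺] = 2s and [CO₃²⁻] = 3s.
Ksp = [La³⁺]^2[CO₃²⁻]^3 = (2s)^2 · (3s)^3 = 108s^5 = 4.99×10⁻³⁴
s = 8.57×10⁻⁸ mol L⁻¹
[CO₃²⁻] = 3s = 2.57×10⁻⁷ mol L⁻¹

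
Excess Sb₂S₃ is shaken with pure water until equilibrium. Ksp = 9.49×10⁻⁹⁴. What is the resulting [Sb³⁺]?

Sb₂S₃(s) ⇌ 2 Sb³⁺(aq) + 3 S²⁻(aq)
If s mol/L of Sb₂S₃ dissolves, [Sb³⁺] = 2s and [S²⁻] = 3s.
Ksp = [Sb³⁺]^2[S²⁻]^3 = (2s)^2 · (3s)^3 = 108s^5 = 9.49×10⁻⁹⁴
s = 9.74×10⁻²⁰ mol/L
[Sb³⁺] = 2s = 1.95×10⁻¹⁹ mol/L

1.95×10⁻¹⁹ M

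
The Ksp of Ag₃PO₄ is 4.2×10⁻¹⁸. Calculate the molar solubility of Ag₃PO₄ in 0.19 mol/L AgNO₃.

6.1×10⁻¹⁶ M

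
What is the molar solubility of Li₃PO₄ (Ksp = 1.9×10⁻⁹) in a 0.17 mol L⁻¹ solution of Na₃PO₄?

7.5×10⁻⁴ M

Li₃PO₄(s) ⇌ 3 Li⁺(aq) + PO₄³⁻(aq)
PO₄³⁻ is already present at 0.17 mol L⁻¹. If s mol/L of Li₃PO₄ dissolves, [Li⁺] = 3s while [PO₄³⁻] ≈ 0.17 mol L⁻¹.
Ksp = [Li⁺]^3[PO₄³⁻] = (3s)^3(0.17)
(3s)^3 = 1.9×10⁻⁹ / (0.17) = 1.1×10⁻⁸
s = 7.5×10⁻⁴ mol L⁻¹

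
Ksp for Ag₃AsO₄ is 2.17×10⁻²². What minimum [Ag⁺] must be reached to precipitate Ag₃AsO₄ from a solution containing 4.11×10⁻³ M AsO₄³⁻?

Each salt precipitates once Q = Ksp for that salt.
Ag₃AsO₄(s) ⇌ 3 Ag⁺(aq) + AsO₄³⁻(aq)
Ksp = [Ag⁺]^3[AsO₄³⁻] = [Ag⁺]^3(4.11×10⁻³)
[Ag⁺]^3 = 2.17×10⁻²² / (4.11×10⁻³) = 5.28×10⁻²⁰
[Ag⁺] = 3.75×10⁻⁷ M

3.75×10⁻⁷ M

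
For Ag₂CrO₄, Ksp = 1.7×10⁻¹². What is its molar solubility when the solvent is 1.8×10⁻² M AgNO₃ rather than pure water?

Ag₂CrO₄(s) ⇌ 2 Ag⁺(aq) + CrO₄²⁻(aq)
Let s be the solubility of Ag₂CrO₄ here. The common ion gives [Ag⁺] ≈ 1.8×10⁻² M, and [CrO₄²⁻] = s.
Ksp = [Ag⁺]^2[CrO₄²⁻] = (1.8×10⁻²)^2s
s = 1.7×10⁻¹² / (1.8×10⁻²)^2 = 5.2×10⁻⁹
s = 5.2×10⁻⁹ M

5.2×10⁻⁹ M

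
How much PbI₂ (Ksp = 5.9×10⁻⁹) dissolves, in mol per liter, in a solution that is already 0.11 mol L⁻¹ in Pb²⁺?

1.2×10⁻⁴ M

PbI₂(s) ⇌ Pb²⁺(aq) + 2 I⁻(aq)
With Pb²⁺ already at 0.11 mol L⁻¹ and s small, take [Pb²⁺] ≈ 0.11 mol L⁻¹ and [I⁻] = 2s.
Ksp = [Pb²⁺][I⁻]^2 = (0.11)(2s)^2
(2s)^2 = 5.9×10⁻⁹ / (0.11) = 5.4×10⁻⁸
s = 1.2×10⁻⁴ mol L⁻¹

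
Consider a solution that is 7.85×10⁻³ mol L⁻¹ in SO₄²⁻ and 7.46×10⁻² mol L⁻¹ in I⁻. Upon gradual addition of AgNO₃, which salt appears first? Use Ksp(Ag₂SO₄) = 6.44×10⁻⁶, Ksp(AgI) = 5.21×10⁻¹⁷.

AgI

Each salt precipitates once Q = Ksp for that salt.
For Ag₂SO₄: [Ag⁺] = (Ksp/[SO₄²⁻])^(1/2) = 2.86×10⁻² mol L⁻¹
For AgI: [Ag⁺] = (Ksp/[I⁻]) = 6.98×10⁻¹⁶ mol L⁻¹
AgI requires the lower [Ag⁺], so it precipitates first.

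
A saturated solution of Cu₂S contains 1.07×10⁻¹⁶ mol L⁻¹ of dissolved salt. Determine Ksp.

Cu₂S(s) ⇌ 2 Cu⁺(aq) + S²⁻(aq)
For each mole of Cu₂S that dissolves per liter, [Cu⁺] = 2s and [S²⁻] = s; let s denote this solubility.
Ksp = [Cu⁺]^2[S²⁻] = (2s)^2 · s = 4s^3
Ksp = 4 × (1.07×10⁻¹⁶)^3 = 4.90×10⁻⁴⁸

Ksp = 4.90×10⁻⁴⁸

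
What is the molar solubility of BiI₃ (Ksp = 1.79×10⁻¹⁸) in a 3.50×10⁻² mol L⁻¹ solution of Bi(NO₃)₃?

1.24×10⁻⁶ M

BiI₃(s) ⇌ Bi³⁺(aq) + 3 I⁻(aq)
Bi³⁺ is already present at 3.50×10⁻² mol L⁻¹. If s mol/L of BiI₃ dissolves, [I⁻] = 3s while [Bi³⁺] ≈ 3.50×10⁻² mol L⁻¹.
Ksp = [Bi³⁺][I⁻]^3 = (3.50×10⁻²)(3s)^3
(3s)^3 = 1.79×10⁻¹⁸ / (3.50×10⁻²) = 5.11×10⁻¹⁷
s = 1.24×10⁻⁶ mol L⁻¹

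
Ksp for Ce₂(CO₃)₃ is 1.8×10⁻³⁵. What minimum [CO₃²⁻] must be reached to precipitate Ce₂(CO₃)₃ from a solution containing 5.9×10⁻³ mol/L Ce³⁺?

Precipitation of each salt begins when its ion product equals Ksp.
Ce₂(CO₃)₃(s) ⇌ 2 Ce³⁺(aq) + 3 CO₃²⁻(aq)
Ksp = [Ce³⁺]^2[CO₃²⁻]^3 = [CO₃²⁻]^3(5.9×10⁻³)^2
[CO₃²⁻]^3 = 1.8×10⁻³⁵ / (5.9×10⁻³)^2 = 5.2×10⁻³¹
[CO₃²⁻] = 8.0×10⁻¹¹ mol/L

8.0×10⁻¹¹ M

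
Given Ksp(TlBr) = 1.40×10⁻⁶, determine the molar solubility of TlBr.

TlBr(s) ⇌ Tl⁺(aq) + Br⁻(aq)
With molar solubility s: [Tl⁺] = s, [Br⁻] = s.
Ksp = [Tl⁺][Br⁻] = s · s = s^2
s^2 = 1.40×10⁻⁶
s = (1.40×10⁻⁶)^(1/2) = 1.18×10⁻³ mol/L

1.18×10⁻³ M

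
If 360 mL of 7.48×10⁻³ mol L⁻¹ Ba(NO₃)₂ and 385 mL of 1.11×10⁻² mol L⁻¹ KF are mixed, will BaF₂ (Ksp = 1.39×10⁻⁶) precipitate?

After mixing, V = 360 mL + 385 mL = 745 mL.
[Ba²⁺] = (7.48×10⁻³)(360)/745 = 3.61×10⁻³ mol L⁻¹
[F⁻] = (1.11×10⁻²)(385)/745 = 5.74×10⁻³ mol L⁻¹
Q = [Ba²⁺][F⁻]^2 = 1.19×10⁻⁷
Since Q (1.19×10⁻⁷) is less than Ksp (1.39×10⁻⁶), no BaF₂ precipitates.

No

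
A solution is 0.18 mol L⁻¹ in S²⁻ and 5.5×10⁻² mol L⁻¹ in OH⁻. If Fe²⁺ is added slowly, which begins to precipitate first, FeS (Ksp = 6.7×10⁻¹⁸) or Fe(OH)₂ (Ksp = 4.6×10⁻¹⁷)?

Each salt precipitates once Q = Ksp for that salt.
For FeS: [Fe²⁺] = (Ksp/[S²⁻]) = 3.7×10⁻¹⁷ mol L⁻¹
For Fe(OH)₂: [Fe²⁺] = (Ksp/[OH⁻]^2) = 1.5×10⁻¹⁴ mol L⁻¹
FeS requires the lower [Fe²⁺], so it precipitates first.

FeS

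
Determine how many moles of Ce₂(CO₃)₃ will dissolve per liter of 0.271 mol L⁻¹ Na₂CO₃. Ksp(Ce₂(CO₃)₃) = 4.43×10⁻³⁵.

2.36×10⁻¹⁷ M

Ce₂(CO₃)₃(s) ⇌ 2 Ce³⁺(aq) + 3 CO₃²⁻(aq)
Let s be the solubility of Ce₂(CO₃)₃ here. The common ion gives [CO₃²⁻] ≈ 0.271 mol L⁻¹, and [Ce³⁺] = 2s.
Ksp = [Ce³⁺]^2[CO₃²⁻]^3 = (2s)^2(0.271)^3
(2s)^2 = 4.43×10⁻³⁵ / (0.271)^3 = 2.23×10⁻³³
s = 2.36×10⁻¹⁷ mol L⁻¹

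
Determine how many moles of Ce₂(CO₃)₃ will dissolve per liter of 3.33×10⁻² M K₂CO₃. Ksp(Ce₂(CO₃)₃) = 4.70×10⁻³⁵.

Ce₂(CO₃)₃(s) ⇌ 2 Ce³⁺(aq) + 3 CO₃²⁻(aq)
Let s be the solubility of Ce₂(CO₃)₃ here. The common ion gives [CO₃²⁻] ≈ 3.33×10⁻² M, and [Ce³⁺] = 2s.
Ksp = [Ce³⁺]^2[CO₃²⁻]^3 = (2s)^2(3.33×10⁻²)^3
(2s)^2 = 4.70×10⁻³⁵ / (3.33×10⁻²)^3 = 1.27×10⁻³⁰
s = 5.64×10⁻¹⁶ M

5.64×10⁻¹⁶ M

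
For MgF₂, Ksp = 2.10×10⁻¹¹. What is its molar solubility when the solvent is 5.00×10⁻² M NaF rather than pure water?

8.40×10⁻⁹ M

MgF₂(s) ⇌ Mg²⁺(aq) + 2 F⁻(aq)
Let s be the solubility of MgF₂ here. The common ion gives [F⁻] ≈ 5.00×10⁻² M, and [Mg²⁺] = s.
Ksp = [Mg²⁺][F⁻]^2 = s(5.00×10⁻²)^2
s = 2.10×10⁻¹¹ / (5.00×10⁻²)^2 = 8.40×10⁻⁹
s = 8.40×10⁻⁹ M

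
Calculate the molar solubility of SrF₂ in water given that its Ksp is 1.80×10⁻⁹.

SrF₂(s) ⇌ Sr²⁺(aq) + 2 F⁻(aq)
If s mol/L of SrF₂ dissolves, [Sr²⁺] = s and [F⁻] = 2s.
Ksp = [Sr²⁺][F⁻]^2 = s · (2s)^2 = 4s^3
4s^3 = 1.80×10⁻⁹  ⇒  s^3 = 4.50×10⁻¹⁰
s = (4.50×10⁻¹⁰)^(1/3) = 7.66×10⁻⁴ mol L⁻¹

7.66×10⁻⁴ M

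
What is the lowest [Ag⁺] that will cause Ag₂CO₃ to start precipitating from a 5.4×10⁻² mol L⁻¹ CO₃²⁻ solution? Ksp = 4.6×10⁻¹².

9.2×10⁻⁶ M

Precipitation begins when Q = Ksp.
Ag₂CO₃(s) ⇌ 2 Ag⁺(aq) + CO₃²⁻(aq)
Ksp = [Ag⁺]^2[CO₃²⁻] = [Ag⁺]^2(5.4×10⁻²)
[Ag⁺]^2 = 4.6×10⁻¹² / (5.4×10⁻²) = 8.5×10⁻¹¹
[Ag⁺] = 9.2×10⁻⁶ mol L⁻¹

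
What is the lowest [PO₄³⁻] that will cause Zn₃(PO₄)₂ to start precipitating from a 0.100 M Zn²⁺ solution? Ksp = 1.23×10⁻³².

Each salt precipitates once Q = Ksp for that salt.
Zn₃(PO₄)₂(s) ⇌ 3 Zn²⁺(aq) + 2 PO₄³⁻(aq)
Ksp = [Zn²⁺]^3[PO₄³⁻]^2 = [PO₄³⁻]^2(0.100)^3
[PO₄³⁻]^2 = 1.23×10⁻³² / (0.100)^3 = 1.23×10⁻²⁹
[PO₄³⁻] = 3.51×10⁻¹⁵ M

3.51×10⁻¹⁵ M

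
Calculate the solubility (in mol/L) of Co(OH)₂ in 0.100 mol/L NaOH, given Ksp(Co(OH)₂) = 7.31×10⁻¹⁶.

7.31×10⁻¹⁴ M

Co(OH)₂(s) ⇌ Co²⁺(aq) + 2 OH⁻(aq)
With OH⁻ already at 0.100 mol/L and s small, take [OH⁻] ≈ 0.100 mol/L and [Co²⁺] = s.
Ksp = [Co²⁺][OH⁻]^2 = s(0.100)^2
s = 7.31×10⁻¹⁶ / (0.100)^2 = 7.31×10⁻¹⁴
s = 7.31×10⁻¹⁴ mol/L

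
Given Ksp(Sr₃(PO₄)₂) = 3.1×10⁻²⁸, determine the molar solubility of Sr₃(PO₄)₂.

1.2×10⁻⁶ M

Sr₃(PO₄)₂(s) ⇌ 3 Sr²⁺(aq) + 2 PO₄³⁻(aq)
With molar solubility s: [Sr²⁺] = 3s, [PO₄³⁻] = 2s.
Ksp = [Sr²⁺]^3[PO₄³⁻]^2 = (3s)^3 · (2s)^2 = 108s^5
108s^5 = 3.1×10⁻²⁸  ⇒  s^5 = 2.9×10⁻³⁰
s = (2.9×10⁻³⁰)^(1/5) = 1.2×10⁻⁶ mol L⁻¹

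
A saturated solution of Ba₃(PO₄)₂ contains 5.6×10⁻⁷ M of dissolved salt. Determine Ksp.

Ksp = 5.9×10⁻³⁰

Ba₃(PO₄)₂(s) ⇌ 3 Ba²⁺(aq) + 2 PO₄³⁻(aq)
Call the molar solubility s, so that [Ba²⁺] = 3s and [PO₄³⁻] = 2s.
Ksp = [Ba²⁺]^3[PO₄³⁻]^2 = (3s)^3 · (2s)^2 = 108s^5
Ksp = 108 × (5.6×10⁻⁷)^5 = 5.9×10⁻³⁰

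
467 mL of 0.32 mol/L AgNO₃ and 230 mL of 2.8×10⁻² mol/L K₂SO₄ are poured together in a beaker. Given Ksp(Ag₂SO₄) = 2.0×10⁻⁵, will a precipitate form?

Yes

The combined volume is 697 mL.
[Ag⁺] = (0.32)(467)/697 = 0.21 mol/L
[SO₄²⁻] = (2.8×10⁻²)(230)/697 = 9.2×10⁻³ mol/L
Q = [Ag⁺]^2[SO₄²⁻] = 4.2×10⁻⁴
Since Q (4.2×10⁻⁴) exceeds Ksp (2.0×10⁻⁵), Ag₂SO₄ will precipitate.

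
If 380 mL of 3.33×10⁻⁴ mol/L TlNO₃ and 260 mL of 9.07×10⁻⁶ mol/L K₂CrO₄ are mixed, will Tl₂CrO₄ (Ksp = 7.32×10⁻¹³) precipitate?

After mixing, V = 380 mL + 260 mL = 640 mL.
[Tl⁺] = (3.33×10⁻⁴)(380)/640 = 1.98×10⁻⁴ mol/L
[CrO₄²⁻] = (9.07×10⁻⁶)(260)/640 = 3.68×10⁻⁶ mol/L
Q = [Tl⁺]^2[CrO₄²⁻] = 1.44×10⁻¹³
Since Q (1.44×10⁻¹³) is less than Ksp (7.32×10⁻¹³), no Tl₂CrO₄ precipitates.

No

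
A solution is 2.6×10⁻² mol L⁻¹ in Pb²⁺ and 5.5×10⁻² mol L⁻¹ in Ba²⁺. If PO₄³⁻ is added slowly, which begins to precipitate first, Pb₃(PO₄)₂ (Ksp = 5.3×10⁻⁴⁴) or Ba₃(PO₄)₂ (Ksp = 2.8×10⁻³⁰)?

Each salt precipitates once Q = Ksp for that salt.
For Pb₃(PO₄)₂: [PO₄³⁻] = (Ksp/[Pb²⁺]^3)^(1/2) = 5.5×10⁻²⁰ mol L⁻¹
For Ba₃(PO₄)₂: [PO₄³⁻] = (Ksp/[Ba²⁺]^3)^(1/2) = 1.3×10⁻¹³ mol L⁻¹
The smaller threshold [PO₄³⁻] is reached first, so Pb₃(PO₄)₂ precipitates first.

Pb₃(PO₄)₂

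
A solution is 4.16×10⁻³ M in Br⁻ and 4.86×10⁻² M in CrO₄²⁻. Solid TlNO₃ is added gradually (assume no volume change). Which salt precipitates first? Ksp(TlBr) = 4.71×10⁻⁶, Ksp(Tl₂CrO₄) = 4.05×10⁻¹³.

Tl₂CrO₄

Each salt precipitates once Q = Ksp for that salt.
For TlBr: [Tl⁺] = (Ksp/[Br⁻]) = 1.13×10⁻³ M
For Tl₂CrO₄: [Tl⁺] = (Ksp/[CrO₄²⁻])^(1/2) = 2.89×10⁻⁶ M
Tl₂CrO₄ requires the lower [Tl⁺], so it precipitates first.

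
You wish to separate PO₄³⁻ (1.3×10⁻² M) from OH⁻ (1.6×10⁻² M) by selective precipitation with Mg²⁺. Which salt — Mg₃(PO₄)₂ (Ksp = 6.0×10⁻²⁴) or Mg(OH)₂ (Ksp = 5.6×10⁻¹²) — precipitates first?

Mg(OH)₂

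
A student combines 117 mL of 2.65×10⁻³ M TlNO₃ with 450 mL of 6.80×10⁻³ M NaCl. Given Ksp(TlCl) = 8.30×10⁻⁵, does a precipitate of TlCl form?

No

Total volume after mixing = 117 + 450 = 567 mL.
[Tl⁺] = (2.65×10⁻³)(117)/567 = 5.47×10⁻⁴ M
[Cl⁻] = (6.80×10⁻³)(450)/567 = 5.40×10⁻³ M
Q = [Tl⁺][Cl⁻] = 2.95×10⁻⁶
Since Q (2.95×10⁻⁶) is less than Ksp (8.30×10⁻⁵), no TlCl precipitates.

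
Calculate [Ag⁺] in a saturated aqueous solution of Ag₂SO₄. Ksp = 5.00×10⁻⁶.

2.15×10⁻² M

Ag₂SO₄(s) ⇌ 2 Ag⁺(aq) + SO₄²⁻(aq)
Let s be the molar solubility. Then [Ag⁺] = 2s and [SO₄²⁻] = s.
Ksp = [Ag⁺]^2[SO₄²⁻] = (2s)^2 · s = 4s^3 = 5.00×10⁻⁶
s = 1.08×10⁻² mol L⁻¹
[Ag⁺] = 2s = 2.15×10⁻² mol L⁻¹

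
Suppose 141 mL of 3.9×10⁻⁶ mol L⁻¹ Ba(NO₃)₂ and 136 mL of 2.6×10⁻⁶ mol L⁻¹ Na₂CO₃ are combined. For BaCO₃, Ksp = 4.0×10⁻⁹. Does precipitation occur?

No

Total volume after mixing = 141 + 136 = 277 mL.
[Ba²⁺] = (3.9×10⁻⁶)(141)/277 = 2.0×10⁻⁶ mol L⁻¹
[CO₃²⁻] = (2.6×10⁻⁶)(136)/277 = 1.3×10⁻⁶ mol L⁻¹
Q = [Ba²⁺][CO₃²⁻] = 2.5×10⁻¹²
Q = 2.5×10⁻¹² < Ksp = 4.0×10⁻⁹, so the solution is unsaturated and no precipitate forms.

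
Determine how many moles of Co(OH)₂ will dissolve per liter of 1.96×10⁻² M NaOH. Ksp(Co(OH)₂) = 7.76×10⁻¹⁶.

Co(OH)₂(s) ⇌ Co²⁺(aq) + 2 OH⁻(aq)
The solution already contains OH⁻ at 1.96×10⁻² M. Let s be the molar solubility of Co(OH)₂.
[OH⁻] ≈ 1.96×10⁻² M (common ion dominates); [Co²⁺] = s.
Ksp = [Co²⁺][OH⁻]^2 = s(1.96×10⁻²)^2
s = 7.76×10⁻¹⁶ / (1.96×10⁻²)^2 = 2.02×10⁻¹²
s = 2.02×10⁻¹² M

2.02×10⁻¹² M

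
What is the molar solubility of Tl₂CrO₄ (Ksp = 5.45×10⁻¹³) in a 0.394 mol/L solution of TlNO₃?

3.51×10⁻¹² M

Tl₂CrO₄(s) ⇌ 2 Tl⁺(aq) + CrO₄²⁻(aq)
The solution already contains Tl⁺ at 0.394 mol/L. Let s be the molar solubility of Tl₂CrO₄.
[Tl⁺] ≈ 0.394 mol/L (common ion dominates); [CrO₄²⁻] = s.
Ksp = [Tl⁺]^2[CrO₄²⁻] = (0.394)^2s
s = 5.45×10⁻¹³ / (0.394)^2 = 3.51×10⁻¹²
s = 3.51×10⁻¹² mol/L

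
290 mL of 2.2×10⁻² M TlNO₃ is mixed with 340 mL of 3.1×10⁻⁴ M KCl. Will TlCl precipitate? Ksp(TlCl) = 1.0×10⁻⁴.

Total volume after mixing = 290 + 340 = 630 mL.
[Tl⁺] = (2.2×10⁻²)(290)/630 = 1.0×10⁻² M
[Cl⁻] = (3.1×10⁻⁴)(340)/630 = 1.7×10⁻⁴ M
Q = [Tl⁺][Cl⁻] = 1.7×10⁻⁶
Since Q (1.7×10⁻⁶) is less than Ksp (1.0×10⁻⁴), no TlCl precipitates.

No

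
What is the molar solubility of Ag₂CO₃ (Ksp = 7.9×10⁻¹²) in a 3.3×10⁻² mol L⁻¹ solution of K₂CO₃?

7.7×10⁻⁶ M

Ag₂CO₃(s) ⇌ 2 Ag⁺(aq) + CO₃²⁻(aq)
The solution already contains CO₃²⁻ at 3.3×10⁻² mol L⁻¹. Let s be the molar solubility of Ag₂CO₃.
[CO₃²⁻] ≈ 3.3×10⁻² mol L⁻¹ (common ion dominates); [Ag⁺] = 2s.
Ksp = [Ag⁺]^2[CO₃²⁻] = (2s)^2(3.3×10⁻²)
(2s)^2 = 7.9×10⁻¹² / (3.3×10⁻²) = 2.4×10⁻¹⁰
s = 7.7×10⁻⁶ mol L⁻¹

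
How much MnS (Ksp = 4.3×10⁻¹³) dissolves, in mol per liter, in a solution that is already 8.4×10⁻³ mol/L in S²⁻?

5.1×10⁻¹¹ M

MnS(s) ⇌ Mn²⁺(aq) + S²⁻(aq)
S²⁻ is already present at 8.4×10⁻³ mol/L. If s mol/L of MnS dissolves, [Mn²⁺] = s while [S²⁻] ≈ 8.4×10⁻³ mol/L.
Ksp = [Mn²⁺][S²⁻] = s(8.4×10⁻³)
s = 4.3×10⁻¹³ / (8.4×10⁻³) = 5.1×10⁻¹¹
s = 5.1×10⁻¹¹ mol/L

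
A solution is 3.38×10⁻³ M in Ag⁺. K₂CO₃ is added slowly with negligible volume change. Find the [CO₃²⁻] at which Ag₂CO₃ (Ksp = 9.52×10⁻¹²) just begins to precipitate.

8.33×10⁻⁷ M

Precipitation of each salt begins when its ion product equals Ksp.
Ag₂CO₃(s) ⇌ 2 Ag⁺(aq) + CO₃²⁻(aq)
Ksp = [Ag⁺]^2[CO₃²⁻] = [CO₃²⁻](3.38×10⁻³)^2
[CO₃²⁻] = 9.52×10⁻¹² / (3.38×10⁻³)^2 = 8.33×10⁻⁷
[CO₃²⁻] = 8.33×10⁻⁷ M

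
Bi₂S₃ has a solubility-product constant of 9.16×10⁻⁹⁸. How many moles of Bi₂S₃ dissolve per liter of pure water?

1.53×10⁻²⁰ M

Bi₂S₃(s) ⇌ 2 Bi³⁺(aq) + 3 S²⁻(aq)
Let s be the molar solubility. Then [Bi³⁺] = 2s and [S²⁻] = 3s.
Ksp = [Bi³⁺]^2[S²⁻]^3 = (2s)^2 · (3s)^3 = 108s^5
108s^5 = 9.16×10⁻⁹⁸  ⇒  s^5 = 8.48×10⁻¹⁰⁰
s = (8.48×10⁻¹⁰⁰)^(1/5) = 1.53×10⁻²⁰ M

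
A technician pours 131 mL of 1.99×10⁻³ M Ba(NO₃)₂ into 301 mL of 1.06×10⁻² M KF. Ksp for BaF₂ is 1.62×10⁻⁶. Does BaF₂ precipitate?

No

Total volume after mixing = 131 + 301 = 432 mL.
[Ba²⁺] = (1.99×10⁻³)(131)/432 = 6.03×10⁻⁴ M
[F⁻] = (1.06×10⁻²)(301)/432 = 7.39×10⁻³ M
Q = [Ba²⁺][F⁻]^2 = 3.29×10⁻⁸
Q < Ksp (3.29×10⁻⁸ vs 1.62×10⁻⁶); the solution remains unsaturated and no precipitate forms.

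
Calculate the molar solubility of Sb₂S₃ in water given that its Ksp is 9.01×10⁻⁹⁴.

9.64×10⁻²⁰ M

Sb₂S₃(s) ⇌ 2 Sb³⁺(aq) + 3 S²⁻(aq)
If s mol/L of Sb₂S₃ dissolves, [Sb³⁺] = 2s and [S²⁻] = 3s.
Ksp = [Sb³⁺]^2[S²⁻]^3 = (2s)^2 · (3s)^3 = 108s^5
108s^5 = 9.01×10⁻⁹⁴  ⇒  s^5 = 8.34×10⁻⁹⁶
s = (8.34×10⁻⁹⁶)^(1/5) = 9.64×10⁻²⁰ mol L⁻¹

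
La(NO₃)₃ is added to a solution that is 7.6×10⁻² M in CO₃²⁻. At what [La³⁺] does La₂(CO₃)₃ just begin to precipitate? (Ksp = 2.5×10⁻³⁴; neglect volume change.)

Precipitation of each salt begins when its ion product equals Ksp.
La₂(CO₃)₃(s) ⇌ 2 La³⁺(aq) + 3 CO₃²⁻(aq)
Ksp = [La³⁺]^2[CO₃²⁻]^3 = [La³⁺]^2(7.6×10⁻²)^3
[La³⁺]^2 = 2.5×10⁻³⁴ / (7.6×10⁻²)^3 = 5.7×10⁻³¹
[La³⁺] = 7.5×10⁻¹⁶ M

7.5×10⁻¹⁶ M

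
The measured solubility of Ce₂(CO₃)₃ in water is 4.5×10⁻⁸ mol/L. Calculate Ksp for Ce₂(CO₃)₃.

Ksp = 2.0×10⁻³⁵

Ce₂(CO₃)₃(s) ⇌ 2 Ce³⁺(aq) + 3 CO₃²⁻(aq)
If s mol/L of Ce₂(CO₃)₃ dissolves, [Ce³⁺] = 2s and [CO₃²⁻] = 3s.
Ksp = [Ce³⁺]^2[CO₃²⁻]^3 = (2s)^2 · (3s)^3 = 108s^5
Ksp = 108 × (4.5×10⁻⁸)^5 = 2.0×10⁻³⁵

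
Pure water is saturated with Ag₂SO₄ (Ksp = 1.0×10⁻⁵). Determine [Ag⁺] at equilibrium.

Ag₂SO₄(s) ⇌ 2 Ag⁺(aq) + SO₄²⁻(aq)
Call the molar solubility s, so that [Ag⁺] = 2s and [SO₄²⁻] = s.
Ksp = [Ag⁺]^2[SO₄²⁻] = (2s)^2 · s = 4s^3 = 1.0×10⁻⁵
s = 1.4×10⁻² M
[Ag⁺] = 2s = 2.7×10⁻² M

2.7×10⁻² M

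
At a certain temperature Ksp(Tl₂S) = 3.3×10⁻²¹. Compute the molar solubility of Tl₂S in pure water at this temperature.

9.4×10⁻⁸ M

Tl₂S(s) ⇌ 2 Tl⁺(aq) + S²⁻(aq)
Let s be the molar solubility. Then [Tl⁺] = 2s and [S²⁻] = s.
Ksp = [Tl⁺]^2[S²⁻] = (2s)^2 · s = 4s^3
4s^3 = 3.3×10⁻²¹  ⇒  s^3 = 8.3×10⁻²²
s = 9.4×10⁻⁸ M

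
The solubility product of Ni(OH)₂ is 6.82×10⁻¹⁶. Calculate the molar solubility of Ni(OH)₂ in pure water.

Ni(OH)₂(s) ⇌ Ni²⁺(aq) + 2 OH⁻(aq)
With molar solubility s: [Ni²⁺] = s, [OH⁻] = 2s.
Ksp = [Ni²⁺][OH⁻]^2 = s · (2s)^2 = 4s^3
4s^3 = 6.82×10⁻¹⁶  ⇒  s^3 = 1.71×10⁻¹⁶
Taking the 3rd root, s = 5.55×10⁻⁶ mol L⁻¹.

5.55×10⁻⁶ M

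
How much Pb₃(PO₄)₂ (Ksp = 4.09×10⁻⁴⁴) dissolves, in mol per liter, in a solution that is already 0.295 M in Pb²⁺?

Pb₃(PO₄)₂(s) ⇌ 3 Pb²⁺(aq) + 2 PO₄³⁻(aq)
The solution already contains Pb²⁺ at 0.295 M. Let s be the molar solubility of Pb₃(PO₄)₂.
[Pb²⁺] ≈ 0.295 M (common ion dominates); [PO₄³⁻] = 2s.
Ksp = [Pb²⁺]^3[PO₄³⁻]^2 = (0.295)^3(2s)^2
(2s)^2 = 4.09×10⁻⁴⁴ / (0.295)^3 = 1.59×10⁻⁴²
s = 6.31×10⁻²² M

6.31×10⁻²² M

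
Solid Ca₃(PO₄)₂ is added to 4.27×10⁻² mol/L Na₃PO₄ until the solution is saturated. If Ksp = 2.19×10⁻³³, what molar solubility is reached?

3.54×10⁻¹¹ M

Ca₃(PO₄)₂(s) ⇌ 3 Ca²⁺(aq) + 2 PO₄³⁻(aq)
PO₄³⁻ is already present at 4.27×10⁻² mol/L. If s mol/L of Ca₃(PO₄)₂ dissolves, [Ca²⁺] = 3s while [PO₄³⁻] ≈ 4.27×10⁻² mol/L.
Ksp = [Ca²⁺]^3[PO₄³⁻]^2 = (3s)^3(4.27×10⁻²)^2
(3s)^3 = 2.19×10⁻³³ / (4.27×10⁻²)^2 = 1.20×10⁻³⁰
s = 3.54×10⁻¹¹ mol/L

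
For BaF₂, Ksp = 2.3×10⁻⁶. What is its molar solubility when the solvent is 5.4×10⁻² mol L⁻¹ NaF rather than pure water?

7.9×10⁻⁴ M

BaF₂(s) ⇌ Ba²⁺(aq) + 2 F⁻(aq)
The solution already contains F⁻ at 5.4×10⁻² mol L⁻¹. Let s be the molar solubility of BaF₂.
[F⁻] ≈ 5.4×10⁻² mol L⁻¹ (common ion dominates); [Ba²⁺] = s.
Ksp = [Ba²⁺][F⁻]^2 = s(5.4×10⁻²)^2
s = 2.3×10⁻⁶ / (5.4×10⁻²)^2 = 7.9×10⁻⁴
s = 7.9×10⁻⁴ mol L⁻¹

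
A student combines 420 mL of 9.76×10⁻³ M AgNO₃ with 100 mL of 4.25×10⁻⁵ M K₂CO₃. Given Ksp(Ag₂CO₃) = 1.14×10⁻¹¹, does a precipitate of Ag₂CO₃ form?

Total volume after mixing = 420 + 100 = 520 mL.
[Ag⁺] = (9.76×10⁻³)(420)/520 = 7.88×10⁻³ M
[CO₃²⁻] = (4.25×10⁻⁵)(100)/520 = 8.17×10⁻⁶ M
Q = [Ag⁺]^2[CO₃²⁻] = 5.08×10⁻¹⁰
Q = 5.08×10⁻¹⁰ > Ksp = 1.14×10⁻¹¹, so the solution is supersaturated and Ag₂CO₃ precipitates.

Yes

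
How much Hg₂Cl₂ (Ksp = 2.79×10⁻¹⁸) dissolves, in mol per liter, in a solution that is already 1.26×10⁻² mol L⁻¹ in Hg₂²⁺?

7.44×10⁻⁹ M

Hg₂Cl₂(s) ⇌ Hg₂²⁺(aq) + 2 Cl⁻(aq)
With Hg₂²⁺ already at 1.26×10⁻² mol L⁻¹ and s small, take [Hg₂²⁺] ≈ 1.26×10⁻² mol L⁻¹ and [Cl⁻] = 2s.
Ksp = [Hg₂²⁺][Cl⁻]^2 = (1.26×10⁻²)(2s)^2
(2s)^2 = 2.79×10⁻¹⁸ / (1.26×10⁻²) = 2.21×10⁻¹⁶
s = 7.44×10⁻⁹ mol L⁻¹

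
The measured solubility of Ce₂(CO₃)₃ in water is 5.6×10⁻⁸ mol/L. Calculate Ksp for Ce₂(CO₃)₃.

Ce₂(CO₃)₃(s) ⇌ 2 Ce³⁺(aq) + 3 CO₃²⁻(aq)
If s mol/L of Ce₂(CO₃)₃ dissolves, [Ce³⁺] = 2s and [CO₃²⁻] = 3s.
Ksp = [Ce³⁺]^2[CO₃²⁻]^3 = (2s)^2 · (3s)^3 = 108s^5
Ksp = 108 × (5.6×10⁻⁸)^5 = 5.9×10⁻³⁵

Ksp = 5.9×10⁻³⁵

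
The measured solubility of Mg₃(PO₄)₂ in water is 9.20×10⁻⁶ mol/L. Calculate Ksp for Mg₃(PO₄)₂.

Mg₃(PO₄)₂(s) ⇌ 3 Mg²⁺(aq) + 2 PO₄³⁻(aq)
If s mol/L of Mg₃(PO₄)₂ dissolves, [Mg²⁺] = 3s and [PO₄³⁻] = 2s.
Ksp = [Mg²⁺]^3[PO₄³⁻]^2 = (3s)^3 · (2s)^2 = 108s^5
Ksp = 108 × (9.20×10⁻⁶)^5 = 7.12×10⁻²⁴

Ksp = 7.12×10⁻²⁴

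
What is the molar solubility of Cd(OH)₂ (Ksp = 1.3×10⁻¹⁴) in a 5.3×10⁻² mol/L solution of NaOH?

4.6×10⁻¹² M

Cd(OH)₂(s) ⇌ Cd²⁺(aq) + 2 OH⁻(aq)
Let s be the solubility of Cd(OH)₂ here. The common ion gives [OH⁻] ≈ 5.3×10⁻² mol/L, and [Cd²⁺] = s.
Ksp = [Cd²⁺][OH⁻]^2 = s(5.3×10⁻²)^2
s = 1.3×10⁻¹⁴ / (5.3×10⁻²)^2 = 4.6×10⁻¹²
s = 4.6×10⁻¹² mol/L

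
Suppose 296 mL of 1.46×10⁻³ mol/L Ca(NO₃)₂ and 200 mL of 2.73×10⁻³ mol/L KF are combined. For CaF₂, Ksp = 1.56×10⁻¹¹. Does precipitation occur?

Yes

Total volume after mixing = 296 + 200 = 496 mL.
[Ca²⁺] = (1.46×10⁻³)(296)/496 = 8.71×10⁻⁴ mol/L
[F⁻] = (2.73×10⁻³)(200)/496 = 1.10×10⁻³ mol/L
Q = [Ca²⁺][F⁻]^2 = 1.06×10⁻⁹
Since Q (1.06×10⁻⁹) exceeds Ksp (1.56×10⁻¹¹), CaF₂ will precipitate.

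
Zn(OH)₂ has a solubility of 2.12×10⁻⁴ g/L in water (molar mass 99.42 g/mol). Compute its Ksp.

Convert to molarity: s = 2.12×10⁻⁴ / 99.42 = 2.1324×10⁻⁶ mol/L
Zn(OH)₂(s) ⇌ Zn²⁺(aq) + 2 OH⁻(aq)
For each mole of Zn(OH)₂ that dissolves per liter, [Zn²⁺] = s and [OH⁻] = 2s; let s denote this solubility.
Ksp = [Zn²⁺][OH⁻]^2 = s · (2s)^2 = 4s^3
Ksp = 4 × (2.1324×10⁻⁶)^3 = 3.88×10⁻¹⁷

Ksp = 3.88×10⁻¹⁷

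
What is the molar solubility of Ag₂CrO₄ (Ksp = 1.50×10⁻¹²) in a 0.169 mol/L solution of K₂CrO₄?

Ag₂CrO₄(s) ⇌ 2 Ag⁺(aq) + CrO₄²⁻(aq)
CrO₄²⁻ is already present at 0.169 mol/L. If s mol/L of Ag₂CrO₄ dissolves, [Ag⁺] = 2s while [CrO₄²⁻] ≈ 0.169 mol/L.
Ksp = [Ag⁺]^2[CrO₄²⁻] = (2s)^2(0.169)
(2s)^2 = 1.50×10⁻¹² / (0.169) = 8.88×10⁻¹²
s = 1.49×10⁻⁶ mol/L

1.49×10⁻⁶ M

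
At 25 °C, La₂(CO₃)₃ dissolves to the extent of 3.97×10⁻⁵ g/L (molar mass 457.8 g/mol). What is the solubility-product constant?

Ksp = 5.30×10⁻³⁴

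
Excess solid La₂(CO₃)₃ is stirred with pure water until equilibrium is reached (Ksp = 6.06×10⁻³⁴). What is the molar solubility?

La₂(CO₃)₃(s) ⇌ 2 La³⁺(aq) + 3 CO₃²⁻(aq)
Call the molar solubility s, so that [La³⁺] = 2s and [CO₃²⁻] = 3s.
Ksp = [La³⁺]^2[CO₃²⁻]^3 = (2s)^2 · (3s)^3 = 108s^5
108s^5 = 6.06×10⁻³⁴  ⇒  s^5 = 5.61×10⁻³⁶
s = (5.61×10⁻³⁶)^(1/5) = 8.91×10⁻⁸ M

8.91×10⁻⁸ M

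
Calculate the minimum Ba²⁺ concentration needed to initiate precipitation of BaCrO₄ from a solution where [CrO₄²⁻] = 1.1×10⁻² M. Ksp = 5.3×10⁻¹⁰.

4.8×10⁻⁸ M

A salt starts to precipitate once the ion product Q reaches its Ksp.
BaCrO₄(s) ⇌ Ba²⁺(aq) + CrO₄²⁻(aq)
Ksp = [Ba²⁺][CrO₄²⁻] = [Ba²⁺](1.1×10⁻²)
[Ba²⁺] = 5.3×10⁻¹⁰ / (1.1×10⁻²) = 4.8×10⁻⁸
[Ba²⁺] = 4.8×10⁻⁸ M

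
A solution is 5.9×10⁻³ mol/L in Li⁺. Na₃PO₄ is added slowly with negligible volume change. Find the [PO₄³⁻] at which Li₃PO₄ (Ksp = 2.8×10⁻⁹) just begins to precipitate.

A salt starts to precipitate once the ion product Q reaches its Ksp.
Li₃PO₄(s) ⇌ 3 Li⁺(aq) + PO₄³⁻(aq)
Ksp = [Li⁺]^3[PO₄³⁻] = [PO₄³⁻](5.9×10⁻³)^3
[PO₄³⁻] = 2.8×10⁻⁹ / (5.9×10⁻³)^3 = 1.4×10⁻²
[PO₄³⁻] = 1.4×10⁻² mol/L

1.4×10⁻² M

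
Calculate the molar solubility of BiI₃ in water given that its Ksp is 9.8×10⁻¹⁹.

1.4×10⁻⁵ M

BiI₃(s) ⇌ Bi³⁺(aq) + 3 I⁻(aq)
With molar solubility s: [Bi³⁺] = s, [I⁻] = 3s.
Ksp = [Bi³⁺][I⁻]^3 = s · (3s)^3 = 27s^4
27s^4 = 9.8×10⁻¹⁹  ⇒  s^4 = 3.6×10⁻²⁰
Taking the 4th root, s = 1.4×10⁻⁵ mol/L.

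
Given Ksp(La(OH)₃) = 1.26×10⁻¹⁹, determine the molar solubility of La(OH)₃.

La(OH)₃(s) ⇌ La³⁺(aq) + 3 OH⁻(aq)
Call the molar solubility s, so that [La³⁺] = s and [OH⁻] = 3s.
Ksp = [La³⁺][OH⁻]^3 = s · (3s)^3 = 27s^4
27s^4 = 1.26×10⁻¹⁹  ⇒  s^4 = 4.67×10⁻²¹
s = (4.67×10⁻²¹)^(1/4) = 8.27×10⁻⁶ M

8.27×10⁻⁶ M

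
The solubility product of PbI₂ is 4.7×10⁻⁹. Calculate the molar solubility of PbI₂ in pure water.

1.1×10⁻³ M

PbI₂(s) ⇌ Pb²⁺(aq) + 2 I⁻(aq)
Let s be the molar solubility. Then [Pb²⁺] = s and [I⁻] = 2s.
Ksp = [Pb²⁺][I⁻]^2 = s · (2s)^2 = 4s^3
4s^3 = 4.7×10⁻⁹  ⇒  s^3 = 1.2×10⁻⁹
s = (1.2×10⁻⁹)^(1/3) = 1.1×10⁻³ mol L⁻¹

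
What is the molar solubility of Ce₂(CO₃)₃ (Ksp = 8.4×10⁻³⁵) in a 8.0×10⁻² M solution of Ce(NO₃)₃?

Ce₂(CO₃)₃(s) ⇌ 2 Ce³⁺(aq) + 3 CO₃²⁻(aq)
With Ce³⁺ already at 8.0×10⁻² M and s small, take [Ce³⁺] ≈ 8.0×10⁻² M and [CO₃²⁻] = 3s.
Ksp = [Ce³⁺]^2[CO₃²⁻]^3 = (8.0×10⁻²)^2(3s)^3
(3s)^3 = 8.4×10⁻³⁵ / (8.0×10⁻²)^2 = 1.3×10⁻³²
s = 7.9×10⁻¹² M

7.9×10⁻¹² M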